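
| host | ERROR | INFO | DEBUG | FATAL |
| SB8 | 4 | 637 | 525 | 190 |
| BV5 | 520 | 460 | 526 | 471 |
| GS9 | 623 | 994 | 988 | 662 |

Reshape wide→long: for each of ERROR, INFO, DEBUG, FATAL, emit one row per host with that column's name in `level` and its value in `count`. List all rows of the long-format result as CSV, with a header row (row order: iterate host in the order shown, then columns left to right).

Each (host, column) pair becomes one row: 3 × 4 = 12 rows.
For example, (SB8, ERROR) → count=4.

host,level,count
SB8,ERROR,4
SB8,INFO,637
SB8,DEBUG,525
SB8,FATAL,190
BV5,ERROR,520
BV5,INFO,460
BV5,DEBUG,526
BV5,FATAL,471
GS9,ERROR,623
GS9,INFO,994
GS9,DEBUG,988
GS9,FATAL,662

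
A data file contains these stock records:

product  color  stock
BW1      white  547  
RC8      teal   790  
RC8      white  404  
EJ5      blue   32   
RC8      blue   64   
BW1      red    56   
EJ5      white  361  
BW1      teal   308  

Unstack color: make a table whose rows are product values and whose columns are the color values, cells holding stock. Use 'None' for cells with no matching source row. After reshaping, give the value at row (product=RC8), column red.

None

No long-format row has product=RC8 and color=red, so the cell is None.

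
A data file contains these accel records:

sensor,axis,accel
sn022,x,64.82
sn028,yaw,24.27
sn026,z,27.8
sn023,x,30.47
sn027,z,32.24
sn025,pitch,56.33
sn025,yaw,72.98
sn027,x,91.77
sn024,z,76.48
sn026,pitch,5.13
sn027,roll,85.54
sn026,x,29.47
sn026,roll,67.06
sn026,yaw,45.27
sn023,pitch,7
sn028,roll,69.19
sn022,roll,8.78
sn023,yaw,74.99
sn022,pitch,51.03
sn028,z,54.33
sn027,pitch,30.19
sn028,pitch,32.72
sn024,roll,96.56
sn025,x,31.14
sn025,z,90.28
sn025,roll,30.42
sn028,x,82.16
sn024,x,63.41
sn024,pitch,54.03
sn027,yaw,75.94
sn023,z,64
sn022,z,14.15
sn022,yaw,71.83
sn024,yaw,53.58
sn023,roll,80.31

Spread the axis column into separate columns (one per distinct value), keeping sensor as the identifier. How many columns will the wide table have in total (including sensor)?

6

1 column for sensor plus 5 distinct axis values → 6 columns.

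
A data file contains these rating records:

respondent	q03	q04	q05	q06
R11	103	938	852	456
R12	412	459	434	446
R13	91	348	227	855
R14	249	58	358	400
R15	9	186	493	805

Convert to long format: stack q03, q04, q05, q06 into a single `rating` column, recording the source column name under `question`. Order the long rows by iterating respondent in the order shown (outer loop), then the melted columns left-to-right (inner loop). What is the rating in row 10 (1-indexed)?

20 rows total (5 × 4). Row 10: index ⌊(10-1)/4⌋ = 2 into respondent → R13; (10-1) mod 4 = 1 into the melted columns → q04.
So row 10 is (R13, q04, 348); rating = 348.

348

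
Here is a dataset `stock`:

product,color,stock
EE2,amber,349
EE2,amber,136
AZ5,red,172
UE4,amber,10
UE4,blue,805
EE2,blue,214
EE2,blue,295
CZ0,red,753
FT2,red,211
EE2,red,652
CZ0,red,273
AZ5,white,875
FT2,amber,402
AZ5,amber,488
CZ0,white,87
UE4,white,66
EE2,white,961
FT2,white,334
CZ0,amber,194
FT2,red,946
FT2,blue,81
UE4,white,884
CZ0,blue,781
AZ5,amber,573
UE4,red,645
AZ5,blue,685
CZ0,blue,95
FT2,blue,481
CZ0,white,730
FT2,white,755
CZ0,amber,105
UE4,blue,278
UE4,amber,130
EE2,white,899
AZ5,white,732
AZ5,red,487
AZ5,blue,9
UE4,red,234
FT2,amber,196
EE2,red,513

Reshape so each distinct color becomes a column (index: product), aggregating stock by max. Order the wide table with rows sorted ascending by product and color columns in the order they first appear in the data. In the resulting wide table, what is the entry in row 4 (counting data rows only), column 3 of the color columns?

481

With rows sorted ascending by product, row 4 is product=FT2. color columns in first-appearance order: amber, red, blue, white; column 3 is blue.
Long rows with product=FT2, color=blue: max(81, 481) = 481.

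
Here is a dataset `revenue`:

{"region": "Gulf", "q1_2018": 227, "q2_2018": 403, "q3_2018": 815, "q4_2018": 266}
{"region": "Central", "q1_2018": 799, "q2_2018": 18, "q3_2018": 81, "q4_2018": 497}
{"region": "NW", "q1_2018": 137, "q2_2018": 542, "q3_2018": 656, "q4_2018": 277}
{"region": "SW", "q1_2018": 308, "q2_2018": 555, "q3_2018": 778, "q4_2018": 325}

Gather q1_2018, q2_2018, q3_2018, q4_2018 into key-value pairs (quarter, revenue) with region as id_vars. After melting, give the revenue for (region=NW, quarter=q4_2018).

277

Unpivoting turns each (region, wide-column) pair into one long row.
The wide cell at row NW, column q4_2018 holds 277, so the long row (NW, q4_2018) has revenue=277.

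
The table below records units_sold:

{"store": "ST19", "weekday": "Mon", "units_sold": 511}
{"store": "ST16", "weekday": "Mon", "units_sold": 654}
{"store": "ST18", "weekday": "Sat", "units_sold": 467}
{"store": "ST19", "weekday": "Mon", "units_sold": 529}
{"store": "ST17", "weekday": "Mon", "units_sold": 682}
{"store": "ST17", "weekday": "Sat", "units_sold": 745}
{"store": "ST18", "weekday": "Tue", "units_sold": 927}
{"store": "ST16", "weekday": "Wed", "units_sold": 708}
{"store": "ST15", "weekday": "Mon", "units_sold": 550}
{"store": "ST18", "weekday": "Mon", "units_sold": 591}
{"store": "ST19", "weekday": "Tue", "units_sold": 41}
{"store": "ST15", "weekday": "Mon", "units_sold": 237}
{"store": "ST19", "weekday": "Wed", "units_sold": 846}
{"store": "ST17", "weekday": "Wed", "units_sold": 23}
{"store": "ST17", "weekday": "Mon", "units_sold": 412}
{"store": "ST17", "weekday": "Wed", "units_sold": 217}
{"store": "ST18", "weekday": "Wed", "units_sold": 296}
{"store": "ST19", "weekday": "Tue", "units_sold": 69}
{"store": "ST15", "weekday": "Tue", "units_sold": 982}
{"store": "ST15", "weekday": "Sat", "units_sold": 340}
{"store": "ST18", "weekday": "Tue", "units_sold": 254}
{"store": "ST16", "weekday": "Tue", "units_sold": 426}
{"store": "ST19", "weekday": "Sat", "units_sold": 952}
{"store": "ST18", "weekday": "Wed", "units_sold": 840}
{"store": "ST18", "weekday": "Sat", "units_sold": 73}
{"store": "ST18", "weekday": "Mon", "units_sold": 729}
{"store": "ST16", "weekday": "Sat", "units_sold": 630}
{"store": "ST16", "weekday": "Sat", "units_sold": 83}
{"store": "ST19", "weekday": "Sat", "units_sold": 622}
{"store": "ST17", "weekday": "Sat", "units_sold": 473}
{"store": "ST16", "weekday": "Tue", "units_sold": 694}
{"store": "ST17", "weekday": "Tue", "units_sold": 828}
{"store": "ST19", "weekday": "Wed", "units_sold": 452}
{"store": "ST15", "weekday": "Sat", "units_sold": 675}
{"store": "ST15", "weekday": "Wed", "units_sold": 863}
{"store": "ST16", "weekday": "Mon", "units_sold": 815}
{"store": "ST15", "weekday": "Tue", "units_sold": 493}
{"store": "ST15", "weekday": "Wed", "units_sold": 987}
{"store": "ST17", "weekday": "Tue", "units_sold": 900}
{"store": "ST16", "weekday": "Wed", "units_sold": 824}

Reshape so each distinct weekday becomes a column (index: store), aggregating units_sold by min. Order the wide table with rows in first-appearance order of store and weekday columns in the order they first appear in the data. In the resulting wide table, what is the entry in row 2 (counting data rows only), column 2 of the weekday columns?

With rows in first-appearance order of store, row 2 is store=ST16. weekday columns in first-appearance order: Mon, Sat, Tue, Wed; column 2 is Sat.
Long rows with store=ST16, weekday=Sat: min(630, 83) = 83.

83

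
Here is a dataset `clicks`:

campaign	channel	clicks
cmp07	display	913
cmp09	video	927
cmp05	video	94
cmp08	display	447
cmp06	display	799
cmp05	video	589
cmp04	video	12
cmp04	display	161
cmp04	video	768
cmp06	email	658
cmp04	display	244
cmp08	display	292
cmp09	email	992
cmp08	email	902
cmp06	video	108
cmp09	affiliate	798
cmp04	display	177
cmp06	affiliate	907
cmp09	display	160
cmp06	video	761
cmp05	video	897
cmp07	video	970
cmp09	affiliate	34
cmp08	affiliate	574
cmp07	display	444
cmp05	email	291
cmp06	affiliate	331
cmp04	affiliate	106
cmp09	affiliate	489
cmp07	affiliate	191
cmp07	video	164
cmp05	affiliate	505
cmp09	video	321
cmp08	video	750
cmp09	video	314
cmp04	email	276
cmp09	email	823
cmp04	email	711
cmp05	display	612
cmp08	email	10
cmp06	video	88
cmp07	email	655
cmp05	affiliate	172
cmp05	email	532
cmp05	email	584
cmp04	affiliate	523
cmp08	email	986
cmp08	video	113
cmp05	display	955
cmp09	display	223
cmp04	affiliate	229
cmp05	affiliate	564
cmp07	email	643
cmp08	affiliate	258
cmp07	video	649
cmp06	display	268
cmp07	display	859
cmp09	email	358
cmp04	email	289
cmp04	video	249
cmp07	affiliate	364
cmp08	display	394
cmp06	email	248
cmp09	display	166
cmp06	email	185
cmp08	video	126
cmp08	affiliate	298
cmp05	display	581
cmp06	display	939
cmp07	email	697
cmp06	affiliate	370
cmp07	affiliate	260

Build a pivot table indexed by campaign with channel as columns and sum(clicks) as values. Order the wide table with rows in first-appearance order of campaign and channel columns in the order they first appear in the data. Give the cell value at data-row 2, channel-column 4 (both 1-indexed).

With rows in first-appearance order of campaign, row 2 is campaign=cmp09. channel columns in first-appearance order: display, video, email, affiliate; column 4 is affiliate.
Long rows with campaign=cmp09, channel=affiliate: 798 + 34 + 489 = 1321.

1321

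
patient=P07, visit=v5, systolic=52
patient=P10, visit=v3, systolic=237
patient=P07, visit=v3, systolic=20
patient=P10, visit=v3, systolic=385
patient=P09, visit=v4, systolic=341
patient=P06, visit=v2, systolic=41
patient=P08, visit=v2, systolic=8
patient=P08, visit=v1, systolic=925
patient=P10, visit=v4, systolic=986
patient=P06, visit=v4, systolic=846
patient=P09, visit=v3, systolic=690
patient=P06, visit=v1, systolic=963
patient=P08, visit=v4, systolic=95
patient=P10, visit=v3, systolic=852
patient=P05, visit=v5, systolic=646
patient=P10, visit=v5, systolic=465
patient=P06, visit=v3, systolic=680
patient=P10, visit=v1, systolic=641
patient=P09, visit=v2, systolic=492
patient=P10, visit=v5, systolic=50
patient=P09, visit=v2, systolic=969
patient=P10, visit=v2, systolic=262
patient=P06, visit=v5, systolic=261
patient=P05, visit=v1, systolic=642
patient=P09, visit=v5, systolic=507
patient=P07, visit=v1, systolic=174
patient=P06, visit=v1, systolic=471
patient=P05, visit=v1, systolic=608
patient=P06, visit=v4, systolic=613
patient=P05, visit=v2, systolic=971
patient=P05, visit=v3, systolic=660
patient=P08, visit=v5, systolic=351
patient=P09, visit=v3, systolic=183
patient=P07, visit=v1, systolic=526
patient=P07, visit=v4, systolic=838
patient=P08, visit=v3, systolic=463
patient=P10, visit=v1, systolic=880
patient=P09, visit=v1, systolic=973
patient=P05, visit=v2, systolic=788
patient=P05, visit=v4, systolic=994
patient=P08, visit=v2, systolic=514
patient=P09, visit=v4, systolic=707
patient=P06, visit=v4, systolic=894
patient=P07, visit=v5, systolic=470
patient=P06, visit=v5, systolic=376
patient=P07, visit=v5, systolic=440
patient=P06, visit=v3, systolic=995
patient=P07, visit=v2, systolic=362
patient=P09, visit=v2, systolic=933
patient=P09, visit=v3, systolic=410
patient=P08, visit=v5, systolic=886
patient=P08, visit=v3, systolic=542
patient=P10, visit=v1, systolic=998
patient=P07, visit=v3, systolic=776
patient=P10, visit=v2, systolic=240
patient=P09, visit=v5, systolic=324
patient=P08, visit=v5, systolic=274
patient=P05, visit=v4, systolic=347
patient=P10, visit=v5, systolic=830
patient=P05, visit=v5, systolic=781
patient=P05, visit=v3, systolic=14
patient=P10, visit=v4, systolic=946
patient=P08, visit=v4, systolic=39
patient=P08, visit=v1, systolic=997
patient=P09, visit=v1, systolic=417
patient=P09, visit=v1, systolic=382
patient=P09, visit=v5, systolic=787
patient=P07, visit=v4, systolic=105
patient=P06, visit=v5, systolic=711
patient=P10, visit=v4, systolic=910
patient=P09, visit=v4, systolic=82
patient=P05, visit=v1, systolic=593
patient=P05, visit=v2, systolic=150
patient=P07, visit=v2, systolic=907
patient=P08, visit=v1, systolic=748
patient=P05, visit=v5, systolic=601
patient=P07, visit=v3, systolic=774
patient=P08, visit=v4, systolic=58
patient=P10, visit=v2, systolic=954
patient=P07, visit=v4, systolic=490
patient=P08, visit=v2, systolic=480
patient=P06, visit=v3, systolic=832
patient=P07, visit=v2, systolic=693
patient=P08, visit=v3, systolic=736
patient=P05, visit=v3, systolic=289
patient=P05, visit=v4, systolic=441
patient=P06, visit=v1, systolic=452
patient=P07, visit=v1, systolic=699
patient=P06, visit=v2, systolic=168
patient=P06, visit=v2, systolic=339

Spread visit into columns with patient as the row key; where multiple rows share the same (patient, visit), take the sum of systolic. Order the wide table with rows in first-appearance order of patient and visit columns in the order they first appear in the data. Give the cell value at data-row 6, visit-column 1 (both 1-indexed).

With rows in first-appearance order of patient, row 6 is patient=P05. visit columns in first-appearance order: v5, v3, v4, v2, v1; column 1 is v5.
Long rows with patient=P05, visit=v5: 646 + 781 + 601 = 2028.

2028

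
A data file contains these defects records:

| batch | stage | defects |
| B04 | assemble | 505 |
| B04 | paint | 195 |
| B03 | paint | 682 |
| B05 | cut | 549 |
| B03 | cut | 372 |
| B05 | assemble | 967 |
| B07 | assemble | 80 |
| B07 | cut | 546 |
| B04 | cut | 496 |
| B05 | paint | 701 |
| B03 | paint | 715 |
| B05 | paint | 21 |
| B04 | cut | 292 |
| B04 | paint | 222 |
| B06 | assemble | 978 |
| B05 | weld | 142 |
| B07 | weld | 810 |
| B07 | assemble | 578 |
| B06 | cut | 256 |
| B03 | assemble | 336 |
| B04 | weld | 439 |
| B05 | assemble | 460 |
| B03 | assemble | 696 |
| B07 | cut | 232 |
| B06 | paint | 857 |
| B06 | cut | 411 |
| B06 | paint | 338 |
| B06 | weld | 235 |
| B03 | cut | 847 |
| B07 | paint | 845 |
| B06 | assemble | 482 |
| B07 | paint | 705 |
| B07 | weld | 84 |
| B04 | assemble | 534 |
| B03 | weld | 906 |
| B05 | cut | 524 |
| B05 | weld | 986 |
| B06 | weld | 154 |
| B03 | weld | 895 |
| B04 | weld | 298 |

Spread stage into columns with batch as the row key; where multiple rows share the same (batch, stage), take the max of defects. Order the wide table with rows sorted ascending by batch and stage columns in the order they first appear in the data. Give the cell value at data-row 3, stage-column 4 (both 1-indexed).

986

With rows sorted ascending by batch, row 3 is batch=B05. stage columns in first-appearance order: assemble, paint, cut, weld; column 4 is weld.
Long rows with batch=B05, stage=weld: max(142, 986) = 986.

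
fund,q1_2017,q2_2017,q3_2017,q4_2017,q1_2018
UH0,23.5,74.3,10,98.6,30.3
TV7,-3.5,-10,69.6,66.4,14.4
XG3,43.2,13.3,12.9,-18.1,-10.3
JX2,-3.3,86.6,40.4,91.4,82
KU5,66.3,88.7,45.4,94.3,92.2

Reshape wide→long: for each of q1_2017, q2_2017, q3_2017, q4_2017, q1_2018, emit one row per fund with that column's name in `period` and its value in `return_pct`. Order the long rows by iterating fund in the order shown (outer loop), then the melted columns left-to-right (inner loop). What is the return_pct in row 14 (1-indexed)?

-18.1

25 rows total (5 × 5). Row 14: index ⌊(14-1)/5⌋ = 2 into fund → XG3; (14-1) mod 5 = 3 into the melted columns → q4_2017.
So row 14 is (XG3, q4_2017, -18.1); return_pct = -18.1.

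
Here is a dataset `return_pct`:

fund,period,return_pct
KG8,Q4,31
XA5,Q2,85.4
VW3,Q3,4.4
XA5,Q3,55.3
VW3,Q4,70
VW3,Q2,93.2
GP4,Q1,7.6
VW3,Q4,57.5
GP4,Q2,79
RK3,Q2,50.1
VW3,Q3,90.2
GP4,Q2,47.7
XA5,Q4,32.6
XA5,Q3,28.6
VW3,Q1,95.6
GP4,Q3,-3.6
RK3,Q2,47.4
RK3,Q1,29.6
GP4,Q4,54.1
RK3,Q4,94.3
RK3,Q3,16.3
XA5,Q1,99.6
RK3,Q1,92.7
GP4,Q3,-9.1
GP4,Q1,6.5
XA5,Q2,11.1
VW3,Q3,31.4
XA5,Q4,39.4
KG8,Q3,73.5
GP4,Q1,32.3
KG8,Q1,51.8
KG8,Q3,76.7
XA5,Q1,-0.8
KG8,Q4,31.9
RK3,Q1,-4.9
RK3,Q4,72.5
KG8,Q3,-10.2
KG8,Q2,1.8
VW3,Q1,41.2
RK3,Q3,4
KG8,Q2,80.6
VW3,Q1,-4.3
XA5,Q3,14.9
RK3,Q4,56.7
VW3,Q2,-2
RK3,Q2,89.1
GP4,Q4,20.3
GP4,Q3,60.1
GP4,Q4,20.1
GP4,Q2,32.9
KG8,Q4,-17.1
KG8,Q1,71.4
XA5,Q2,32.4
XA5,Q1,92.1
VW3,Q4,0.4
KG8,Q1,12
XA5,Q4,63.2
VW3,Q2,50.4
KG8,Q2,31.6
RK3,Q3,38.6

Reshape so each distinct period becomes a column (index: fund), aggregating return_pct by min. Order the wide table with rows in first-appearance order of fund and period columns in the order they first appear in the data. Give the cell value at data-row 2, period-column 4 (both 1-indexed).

-0.8

With rows in first-appearance order of fund, row 2 is fund=XA5. period columns in first-appearance order: Q4, Q2, Q3, Q1; column 4 is Q1.
Long rows with fund=XA5, period=Q1: min(99.6, -0.8, 92.1) = -0.8.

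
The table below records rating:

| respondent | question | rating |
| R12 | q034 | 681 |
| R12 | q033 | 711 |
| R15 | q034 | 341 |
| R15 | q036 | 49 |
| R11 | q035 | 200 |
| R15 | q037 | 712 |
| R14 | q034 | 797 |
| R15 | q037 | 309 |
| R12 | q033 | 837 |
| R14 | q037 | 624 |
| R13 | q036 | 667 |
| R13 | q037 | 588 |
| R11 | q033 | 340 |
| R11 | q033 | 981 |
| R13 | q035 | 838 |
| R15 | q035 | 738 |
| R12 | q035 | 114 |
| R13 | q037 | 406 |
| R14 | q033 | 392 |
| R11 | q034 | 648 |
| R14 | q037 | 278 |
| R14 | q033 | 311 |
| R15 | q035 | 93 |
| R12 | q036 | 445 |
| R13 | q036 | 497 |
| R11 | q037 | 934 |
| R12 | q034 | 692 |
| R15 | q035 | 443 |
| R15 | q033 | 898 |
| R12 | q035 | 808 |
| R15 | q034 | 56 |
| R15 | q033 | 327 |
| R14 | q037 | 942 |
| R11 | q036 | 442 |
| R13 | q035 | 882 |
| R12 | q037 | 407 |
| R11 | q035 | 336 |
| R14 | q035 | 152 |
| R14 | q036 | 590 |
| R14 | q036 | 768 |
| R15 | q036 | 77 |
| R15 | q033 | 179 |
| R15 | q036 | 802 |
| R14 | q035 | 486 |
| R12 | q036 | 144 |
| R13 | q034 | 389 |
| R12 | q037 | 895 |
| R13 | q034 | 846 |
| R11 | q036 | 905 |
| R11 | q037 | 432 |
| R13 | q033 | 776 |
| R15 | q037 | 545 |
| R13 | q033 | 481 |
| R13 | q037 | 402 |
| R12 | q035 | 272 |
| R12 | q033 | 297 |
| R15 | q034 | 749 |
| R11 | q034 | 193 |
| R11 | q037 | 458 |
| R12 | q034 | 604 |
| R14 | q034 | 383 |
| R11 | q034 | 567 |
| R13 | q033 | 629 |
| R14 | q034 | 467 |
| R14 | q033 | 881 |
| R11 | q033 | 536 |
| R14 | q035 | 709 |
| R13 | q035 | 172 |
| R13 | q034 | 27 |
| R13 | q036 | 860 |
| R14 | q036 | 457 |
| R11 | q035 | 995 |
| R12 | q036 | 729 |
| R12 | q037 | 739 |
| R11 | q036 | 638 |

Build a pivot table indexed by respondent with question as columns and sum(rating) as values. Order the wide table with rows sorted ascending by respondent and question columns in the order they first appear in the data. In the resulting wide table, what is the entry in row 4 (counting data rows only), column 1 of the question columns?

With rows sorted ascending by respondent, row 4 is respondent=R14. question columns in first-appearance order: q034, q033, q036, q035, q037; column 1 is q034.
Long rows with respondent=R14, question=q034: 797 + 383 + 467 = 1647.

1647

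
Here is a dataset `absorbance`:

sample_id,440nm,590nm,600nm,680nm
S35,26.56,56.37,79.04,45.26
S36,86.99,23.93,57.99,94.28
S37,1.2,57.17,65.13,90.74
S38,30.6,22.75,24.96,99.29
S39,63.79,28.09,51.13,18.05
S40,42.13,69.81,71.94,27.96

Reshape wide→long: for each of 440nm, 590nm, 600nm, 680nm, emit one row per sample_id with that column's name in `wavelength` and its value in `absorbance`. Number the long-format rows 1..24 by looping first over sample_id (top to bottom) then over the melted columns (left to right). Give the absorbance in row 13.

30.6

24 rows total (6 × 4). Row 13: index ⌊(13-1)/4⌋ = 3 into sample_id → S38; (13-1) mod 4 = 0 into the melted columns → 440nm.
So row 13 is (S38, 440nm, 30.6); absorbance = 30.6.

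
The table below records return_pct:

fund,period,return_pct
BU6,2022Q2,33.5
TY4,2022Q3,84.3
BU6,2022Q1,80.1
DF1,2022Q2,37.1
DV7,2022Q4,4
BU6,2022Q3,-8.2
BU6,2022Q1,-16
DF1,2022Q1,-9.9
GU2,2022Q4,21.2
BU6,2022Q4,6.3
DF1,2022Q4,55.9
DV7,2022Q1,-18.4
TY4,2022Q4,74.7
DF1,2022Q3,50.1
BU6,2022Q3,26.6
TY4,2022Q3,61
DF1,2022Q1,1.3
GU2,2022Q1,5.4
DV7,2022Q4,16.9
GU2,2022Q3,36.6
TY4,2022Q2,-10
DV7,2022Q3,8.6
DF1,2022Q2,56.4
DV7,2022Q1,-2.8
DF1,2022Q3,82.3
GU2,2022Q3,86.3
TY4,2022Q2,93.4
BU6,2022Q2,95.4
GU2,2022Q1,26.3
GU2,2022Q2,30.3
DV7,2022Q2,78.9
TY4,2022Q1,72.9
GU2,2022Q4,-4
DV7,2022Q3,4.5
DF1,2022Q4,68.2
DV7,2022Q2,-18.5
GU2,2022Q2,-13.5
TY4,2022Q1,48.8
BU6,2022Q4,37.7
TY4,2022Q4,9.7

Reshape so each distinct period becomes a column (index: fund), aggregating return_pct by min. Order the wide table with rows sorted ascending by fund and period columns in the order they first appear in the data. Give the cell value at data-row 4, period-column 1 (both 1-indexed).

With rows sorted ascending by fund, row 4 is fund=GU2. period columns in first-appearance order: 2022Q2, 2022Q3, 2022Q1, 2022Q4; column 1 is 2022Q2.
Long rows with fund=GU2, period=2022Q2: min(30.3, -13.5) = -13.5.

-13.5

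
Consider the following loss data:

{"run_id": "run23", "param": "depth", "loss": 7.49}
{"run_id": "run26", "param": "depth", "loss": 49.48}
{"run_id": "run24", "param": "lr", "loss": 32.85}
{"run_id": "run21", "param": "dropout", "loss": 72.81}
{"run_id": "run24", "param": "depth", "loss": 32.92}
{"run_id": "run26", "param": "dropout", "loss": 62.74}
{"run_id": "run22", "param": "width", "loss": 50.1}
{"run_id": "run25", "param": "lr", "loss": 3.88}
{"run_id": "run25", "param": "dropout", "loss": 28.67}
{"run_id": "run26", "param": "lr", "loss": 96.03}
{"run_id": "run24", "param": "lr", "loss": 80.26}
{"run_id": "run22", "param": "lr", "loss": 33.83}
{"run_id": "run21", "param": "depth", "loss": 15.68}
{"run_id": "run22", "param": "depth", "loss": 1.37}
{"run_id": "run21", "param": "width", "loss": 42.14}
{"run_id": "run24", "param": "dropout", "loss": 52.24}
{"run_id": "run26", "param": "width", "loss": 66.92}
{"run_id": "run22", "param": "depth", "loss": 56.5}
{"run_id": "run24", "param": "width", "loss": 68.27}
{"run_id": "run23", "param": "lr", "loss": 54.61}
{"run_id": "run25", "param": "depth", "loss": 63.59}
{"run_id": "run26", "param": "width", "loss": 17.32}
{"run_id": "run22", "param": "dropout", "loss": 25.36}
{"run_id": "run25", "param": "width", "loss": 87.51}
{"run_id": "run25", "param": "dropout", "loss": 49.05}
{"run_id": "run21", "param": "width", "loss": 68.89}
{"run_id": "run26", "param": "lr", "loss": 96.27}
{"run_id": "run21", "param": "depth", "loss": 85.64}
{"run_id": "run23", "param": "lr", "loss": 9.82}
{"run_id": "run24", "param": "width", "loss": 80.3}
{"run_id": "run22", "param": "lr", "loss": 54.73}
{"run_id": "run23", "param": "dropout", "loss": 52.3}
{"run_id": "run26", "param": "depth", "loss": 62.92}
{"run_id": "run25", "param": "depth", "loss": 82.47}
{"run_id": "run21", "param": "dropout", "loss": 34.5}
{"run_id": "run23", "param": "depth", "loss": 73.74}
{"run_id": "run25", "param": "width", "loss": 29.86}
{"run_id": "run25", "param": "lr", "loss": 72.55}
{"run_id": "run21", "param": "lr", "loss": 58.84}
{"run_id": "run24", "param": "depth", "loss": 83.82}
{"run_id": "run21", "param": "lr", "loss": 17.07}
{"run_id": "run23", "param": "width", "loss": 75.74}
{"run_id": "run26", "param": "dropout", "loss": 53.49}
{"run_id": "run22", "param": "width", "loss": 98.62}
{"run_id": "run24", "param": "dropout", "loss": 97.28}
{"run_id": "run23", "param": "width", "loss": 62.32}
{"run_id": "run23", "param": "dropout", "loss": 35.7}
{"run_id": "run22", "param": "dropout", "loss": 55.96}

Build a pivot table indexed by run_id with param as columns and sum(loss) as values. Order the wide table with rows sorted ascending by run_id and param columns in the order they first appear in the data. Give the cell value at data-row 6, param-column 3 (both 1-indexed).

With rows sorted ascending by run_id, row 6 is run_id=run26. param columns in first-appearance order: depth, lr, dropout, width; column 3 is dropout.
Long rows with run_id=run26, param=dropout: 62.74 + 53.49 = 116.23.

116.23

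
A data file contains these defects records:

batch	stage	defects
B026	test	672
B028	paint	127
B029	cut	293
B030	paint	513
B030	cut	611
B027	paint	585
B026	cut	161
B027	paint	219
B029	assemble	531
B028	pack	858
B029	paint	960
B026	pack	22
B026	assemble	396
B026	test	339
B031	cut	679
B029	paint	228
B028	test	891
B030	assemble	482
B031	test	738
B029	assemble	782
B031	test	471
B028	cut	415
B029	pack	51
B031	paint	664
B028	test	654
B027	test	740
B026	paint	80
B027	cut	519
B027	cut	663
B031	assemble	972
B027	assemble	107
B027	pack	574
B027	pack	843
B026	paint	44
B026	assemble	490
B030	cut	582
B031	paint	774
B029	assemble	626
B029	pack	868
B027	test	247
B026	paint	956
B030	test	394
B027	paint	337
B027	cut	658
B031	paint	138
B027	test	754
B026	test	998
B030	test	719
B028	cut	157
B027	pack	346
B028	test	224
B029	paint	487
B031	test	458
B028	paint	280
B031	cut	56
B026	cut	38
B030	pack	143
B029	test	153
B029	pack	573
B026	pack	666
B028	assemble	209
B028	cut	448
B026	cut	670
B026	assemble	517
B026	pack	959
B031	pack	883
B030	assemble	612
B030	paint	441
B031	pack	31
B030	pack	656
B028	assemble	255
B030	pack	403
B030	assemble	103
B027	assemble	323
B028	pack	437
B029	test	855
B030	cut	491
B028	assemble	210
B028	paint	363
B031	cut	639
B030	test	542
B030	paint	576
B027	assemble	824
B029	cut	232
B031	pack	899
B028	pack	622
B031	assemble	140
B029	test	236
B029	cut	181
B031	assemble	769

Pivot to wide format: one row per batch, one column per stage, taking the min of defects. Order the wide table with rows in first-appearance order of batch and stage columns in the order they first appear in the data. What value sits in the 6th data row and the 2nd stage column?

With rows in first-appearance order of batch, row 6 is batch=B031. stage columns in first-appearance order: test, paint, cut, assemble, pack; column 2 is paint.
Long rows with batch=B031, stage=paint: min(664, 774, 138) = 138.

138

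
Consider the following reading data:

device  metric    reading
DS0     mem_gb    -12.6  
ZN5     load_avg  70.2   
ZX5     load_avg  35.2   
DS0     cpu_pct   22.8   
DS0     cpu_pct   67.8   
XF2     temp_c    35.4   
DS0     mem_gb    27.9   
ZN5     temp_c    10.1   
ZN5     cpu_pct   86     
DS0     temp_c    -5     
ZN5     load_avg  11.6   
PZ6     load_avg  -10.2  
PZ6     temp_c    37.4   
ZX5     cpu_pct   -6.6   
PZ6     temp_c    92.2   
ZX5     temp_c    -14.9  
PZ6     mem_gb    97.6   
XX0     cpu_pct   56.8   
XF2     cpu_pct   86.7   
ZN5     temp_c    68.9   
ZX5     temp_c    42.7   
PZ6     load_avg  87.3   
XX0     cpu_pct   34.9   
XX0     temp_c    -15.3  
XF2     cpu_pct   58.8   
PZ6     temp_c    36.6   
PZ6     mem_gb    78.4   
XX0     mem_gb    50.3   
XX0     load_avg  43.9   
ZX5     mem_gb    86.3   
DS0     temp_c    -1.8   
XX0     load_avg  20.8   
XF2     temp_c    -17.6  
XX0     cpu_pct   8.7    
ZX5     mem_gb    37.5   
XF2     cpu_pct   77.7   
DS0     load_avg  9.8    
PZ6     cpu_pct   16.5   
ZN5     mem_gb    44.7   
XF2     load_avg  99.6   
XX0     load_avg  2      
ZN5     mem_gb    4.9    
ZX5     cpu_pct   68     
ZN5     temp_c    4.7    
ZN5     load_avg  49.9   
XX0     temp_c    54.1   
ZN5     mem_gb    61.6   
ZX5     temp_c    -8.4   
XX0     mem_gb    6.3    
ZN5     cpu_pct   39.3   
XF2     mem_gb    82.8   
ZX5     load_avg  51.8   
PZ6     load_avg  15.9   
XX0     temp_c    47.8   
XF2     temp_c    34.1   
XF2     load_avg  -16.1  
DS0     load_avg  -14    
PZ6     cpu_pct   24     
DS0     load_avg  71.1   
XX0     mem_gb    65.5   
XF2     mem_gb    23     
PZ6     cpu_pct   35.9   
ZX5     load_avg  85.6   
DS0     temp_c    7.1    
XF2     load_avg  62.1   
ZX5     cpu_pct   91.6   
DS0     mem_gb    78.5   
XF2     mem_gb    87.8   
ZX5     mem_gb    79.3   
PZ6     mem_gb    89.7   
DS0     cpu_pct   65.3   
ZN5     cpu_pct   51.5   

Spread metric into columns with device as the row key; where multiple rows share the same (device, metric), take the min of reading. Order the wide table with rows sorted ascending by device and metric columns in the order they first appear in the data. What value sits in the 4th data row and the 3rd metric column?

8.7

With rows sorted ascending by device, row 4 is device=XX0. metric columns in first-appearance order: mem_gb, load_avg, cpu_pct, temp_c; column 3 is cpu_pct.
Long rows with device=XX0, metric=cpu_pct: min(56.8, 34.9, 8.7) = 8.7.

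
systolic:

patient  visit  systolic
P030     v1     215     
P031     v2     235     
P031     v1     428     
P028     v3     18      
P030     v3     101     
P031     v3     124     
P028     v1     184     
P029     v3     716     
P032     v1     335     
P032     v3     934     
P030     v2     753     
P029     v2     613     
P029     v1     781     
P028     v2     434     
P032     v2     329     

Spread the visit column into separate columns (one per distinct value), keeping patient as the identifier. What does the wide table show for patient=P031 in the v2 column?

235

Wide layout: rows indexed by patient, columns are the 3 distinct visit values (v1, v2, v3).
Cell (patient=P031, visit=v2) draws from the long row where patient=P031 and visit=v2, which has systolic=235.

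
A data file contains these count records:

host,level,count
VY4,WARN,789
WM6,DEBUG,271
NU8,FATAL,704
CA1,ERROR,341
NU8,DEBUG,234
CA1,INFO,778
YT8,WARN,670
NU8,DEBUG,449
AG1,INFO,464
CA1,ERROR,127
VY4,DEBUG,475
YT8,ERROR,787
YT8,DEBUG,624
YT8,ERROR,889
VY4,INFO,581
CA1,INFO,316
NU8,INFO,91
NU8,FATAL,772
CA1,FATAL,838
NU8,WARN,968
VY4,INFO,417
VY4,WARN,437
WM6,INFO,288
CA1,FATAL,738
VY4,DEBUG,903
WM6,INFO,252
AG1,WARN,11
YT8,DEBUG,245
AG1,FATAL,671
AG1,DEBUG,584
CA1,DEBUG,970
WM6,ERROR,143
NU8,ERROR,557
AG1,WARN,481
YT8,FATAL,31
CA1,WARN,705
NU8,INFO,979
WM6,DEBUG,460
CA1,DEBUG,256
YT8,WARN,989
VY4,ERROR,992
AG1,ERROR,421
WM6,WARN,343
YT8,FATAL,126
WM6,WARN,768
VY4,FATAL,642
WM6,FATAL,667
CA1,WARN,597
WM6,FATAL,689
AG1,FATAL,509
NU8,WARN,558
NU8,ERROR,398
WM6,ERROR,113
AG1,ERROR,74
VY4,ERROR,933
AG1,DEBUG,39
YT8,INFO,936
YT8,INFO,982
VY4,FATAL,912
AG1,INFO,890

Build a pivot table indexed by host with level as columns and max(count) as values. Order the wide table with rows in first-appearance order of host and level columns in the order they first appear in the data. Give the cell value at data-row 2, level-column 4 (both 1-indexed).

143

With rows in first-appearance order of host, row 2 is host=WM6. level columns in first-appearance order: WARN, DEBUG, FATAL, ERROR, INFO; column 4 is ERROR.
Long rows with host=WM6, level=ERROR: max(143, 113) = 143.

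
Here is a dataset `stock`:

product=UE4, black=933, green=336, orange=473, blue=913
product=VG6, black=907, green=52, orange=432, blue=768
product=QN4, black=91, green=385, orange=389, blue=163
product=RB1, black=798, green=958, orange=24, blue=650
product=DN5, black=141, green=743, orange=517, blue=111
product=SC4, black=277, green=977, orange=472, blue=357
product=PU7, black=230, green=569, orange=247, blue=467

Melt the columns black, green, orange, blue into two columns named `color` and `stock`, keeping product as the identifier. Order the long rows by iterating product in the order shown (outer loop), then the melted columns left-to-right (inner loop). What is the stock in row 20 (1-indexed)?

28 rows total (7 × 4). Row 20: index ⌊(20-1)/4⌋ = 4 into product → DN5; (20-1) mod 4 = 3 into the melted columns → blue.
So row 20 is (DN5, blue, 111); stock = 111.

111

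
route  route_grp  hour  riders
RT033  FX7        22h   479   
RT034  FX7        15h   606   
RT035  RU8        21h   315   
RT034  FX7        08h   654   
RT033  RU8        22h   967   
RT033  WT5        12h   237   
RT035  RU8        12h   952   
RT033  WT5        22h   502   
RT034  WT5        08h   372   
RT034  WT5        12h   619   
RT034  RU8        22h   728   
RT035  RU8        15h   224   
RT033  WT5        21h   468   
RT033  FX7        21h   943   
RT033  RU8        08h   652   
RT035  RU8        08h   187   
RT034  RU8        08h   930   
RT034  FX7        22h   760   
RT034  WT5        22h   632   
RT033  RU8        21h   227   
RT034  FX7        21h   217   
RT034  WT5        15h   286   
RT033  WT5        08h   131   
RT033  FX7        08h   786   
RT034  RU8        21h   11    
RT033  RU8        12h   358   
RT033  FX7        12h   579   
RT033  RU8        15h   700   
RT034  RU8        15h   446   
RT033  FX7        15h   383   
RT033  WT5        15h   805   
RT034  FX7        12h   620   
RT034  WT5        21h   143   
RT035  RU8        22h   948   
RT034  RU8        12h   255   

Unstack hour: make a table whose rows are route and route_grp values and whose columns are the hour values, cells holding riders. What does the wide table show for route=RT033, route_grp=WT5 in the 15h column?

805

Wide layout: rows indexed by route and route_grp, columns are the 5 distinct hour values (22h, 15h, 21h, 08h, 12h).
Cell (route=RT033, route_grp=WT5, hour=15h) draws from the long row where route=RT033, route_grp=WT5 and hour=15h, which has riders=805.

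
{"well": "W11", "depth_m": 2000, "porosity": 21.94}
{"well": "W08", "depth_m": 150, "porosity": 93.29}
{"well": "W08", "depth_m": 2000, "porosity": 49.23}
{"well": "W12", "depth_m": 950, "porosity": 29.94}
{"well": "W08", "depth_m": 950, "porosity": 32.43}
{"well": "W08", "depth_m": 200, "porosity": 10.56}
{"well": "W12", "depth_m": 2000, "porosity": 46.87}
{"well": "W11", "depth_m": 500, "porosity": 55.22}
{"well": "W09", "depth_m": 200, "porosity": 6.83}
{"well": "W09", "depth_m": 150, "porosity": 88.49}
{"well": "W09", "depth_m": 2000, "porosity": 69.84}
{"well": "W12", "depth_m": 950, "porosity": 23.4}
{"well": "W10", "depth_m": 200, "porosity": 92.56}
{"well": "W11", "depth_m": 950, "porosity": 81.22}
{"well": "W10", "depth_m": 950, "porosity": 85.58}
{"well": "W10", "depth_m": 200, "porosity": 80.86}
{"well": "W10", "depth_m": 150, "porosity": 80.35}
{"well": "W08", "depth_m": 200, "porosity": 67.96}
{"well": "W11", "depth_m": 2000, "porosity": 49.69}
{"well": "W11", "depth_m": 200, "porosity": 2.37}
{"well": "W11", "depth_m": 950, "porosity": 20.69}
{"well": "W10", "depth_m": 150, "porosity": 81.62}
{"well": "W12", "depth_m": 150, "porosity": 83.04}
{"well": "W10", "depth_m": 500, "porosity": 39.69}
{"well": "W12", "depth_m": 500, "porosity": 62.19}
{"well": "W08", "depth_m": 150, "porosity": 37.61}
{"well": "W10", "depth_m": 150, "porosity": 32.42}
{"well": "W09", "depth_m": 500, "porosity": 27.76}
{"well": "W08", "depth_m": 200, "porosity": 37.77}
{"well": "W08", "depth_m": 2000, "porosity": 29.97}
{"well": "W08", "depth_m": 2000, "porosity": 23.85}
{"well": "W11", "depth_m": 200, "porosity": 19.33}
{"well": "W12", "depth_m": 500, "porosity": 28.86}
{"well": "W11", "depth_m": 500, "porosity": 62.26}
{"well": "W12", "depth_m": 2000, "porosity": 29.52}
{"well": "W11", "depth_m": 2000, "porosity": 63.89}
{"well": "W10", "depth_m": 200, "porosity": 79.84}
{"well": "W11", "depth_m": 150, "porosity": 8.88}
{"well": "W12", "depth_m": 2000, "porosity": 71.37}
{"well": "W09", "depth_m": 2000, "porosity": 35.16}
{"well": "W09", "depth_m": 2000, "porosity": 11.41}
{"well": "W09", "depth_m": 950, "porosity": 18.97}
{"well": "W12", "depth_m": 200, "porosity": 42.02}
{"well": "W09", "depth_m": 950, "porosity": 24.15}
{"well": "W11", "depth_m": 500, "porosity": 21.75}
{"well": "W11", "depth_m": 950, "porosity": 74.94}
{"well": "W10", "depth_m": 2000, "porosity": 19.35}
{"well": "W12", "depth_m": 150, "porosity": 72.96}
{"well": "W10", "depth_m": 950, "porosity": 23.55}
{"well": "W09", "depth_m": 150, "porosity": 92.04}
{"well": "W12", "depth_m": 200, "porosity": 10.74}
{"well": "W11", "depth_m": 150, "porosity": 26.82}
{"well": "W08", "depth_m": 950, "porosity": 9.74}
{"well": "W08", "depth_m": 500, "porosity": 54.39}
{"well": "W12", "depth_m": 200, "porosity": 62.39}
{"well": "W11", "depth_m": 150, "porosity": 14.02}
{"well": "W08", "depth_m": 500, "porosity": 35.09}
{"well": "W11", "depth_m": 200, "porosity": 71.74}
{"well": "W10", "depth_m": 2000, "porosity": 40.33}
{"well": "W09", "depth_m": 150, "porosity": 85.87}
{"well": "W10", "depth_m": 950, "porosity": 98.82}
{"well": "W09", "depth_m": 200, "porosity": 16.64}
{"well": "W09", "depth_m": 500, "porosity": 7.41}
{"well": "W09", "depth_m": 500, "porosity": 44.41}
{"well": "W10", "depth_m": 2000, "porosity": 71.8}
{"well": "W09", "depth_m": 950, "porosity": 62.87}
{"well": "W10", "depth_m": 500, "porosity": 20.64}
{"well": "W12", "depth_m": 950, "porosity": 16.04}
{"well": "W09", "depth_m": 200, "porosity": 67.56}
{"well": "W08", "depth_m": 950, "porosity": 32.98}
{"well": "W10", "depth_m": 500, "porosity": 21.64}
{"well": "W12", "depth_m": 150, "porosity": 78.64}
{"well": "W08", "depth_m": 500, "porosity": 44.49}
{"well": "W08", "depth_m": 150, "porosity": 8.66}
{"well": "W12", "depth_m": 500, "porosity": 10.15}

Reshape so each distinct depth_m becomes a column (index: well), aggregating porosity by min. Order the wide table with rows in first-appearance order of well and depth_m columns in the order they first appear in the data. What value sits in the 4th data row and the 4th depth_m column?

6.83

With rows in first-appearance order of well, row 4 is well=W09. depth_m columns in first-appearance order: 2000, 150, 950, 200, 500; column 4 is 200.
Long rows with well=W09, depth_m=200: min(6.83, 16.64, 67.56) = 6.83.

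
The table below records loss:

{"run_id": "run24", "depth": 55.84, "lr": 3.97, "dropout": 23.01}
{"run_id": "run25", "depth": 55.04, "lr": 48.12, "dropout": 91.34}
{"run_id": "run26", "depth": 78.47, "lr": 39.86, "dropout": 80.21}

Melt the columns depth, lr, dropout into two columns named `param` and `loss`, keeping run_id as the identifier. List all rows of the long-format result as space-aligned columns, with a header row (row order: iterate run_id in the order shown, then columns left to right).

run_id  param    loss 
run24   depth    55.84
run24   lr       3.97 
run24   dropout  23.01
run25   depth    55.04
run25   lr       48.12
run25   dropout  91.34
run26   depth    78.47
run26   lr       39.86
run26   dropout  80.21

Each (run_id, column) pair becomes one row: 3 × 3 = 9 rows.
For example, (run24, depth) → loss=55.84.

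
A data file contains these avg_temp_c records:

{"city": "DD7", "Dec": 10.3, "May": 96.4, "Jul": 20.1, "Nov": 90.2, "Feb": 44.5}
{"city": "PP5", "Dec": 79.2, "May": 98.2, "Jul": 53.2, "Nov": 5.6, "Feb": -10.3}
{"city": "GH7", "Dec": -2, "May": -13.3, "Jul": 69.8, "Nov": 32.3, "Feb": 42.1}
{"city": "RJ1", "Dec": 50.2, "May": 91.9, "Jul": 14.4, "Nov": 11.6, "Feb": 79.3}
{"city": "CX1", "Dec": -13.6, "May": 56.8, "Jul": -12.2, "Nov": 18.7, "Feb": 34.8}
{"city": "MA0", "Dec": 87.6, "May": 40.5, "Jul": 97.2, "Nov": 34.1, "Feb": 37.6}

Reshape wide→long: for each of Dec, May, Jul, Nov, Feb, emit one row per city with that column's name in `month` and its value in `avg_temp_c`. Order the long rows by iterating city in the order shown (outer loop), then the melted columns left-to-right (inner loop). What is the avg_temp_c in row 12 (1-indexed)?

30 rows total (6 × 5). Row 12: index ⌊(12-1)/5⌋ = 2 into city → GH7; (12-1) mod 5 = 1 into the melted columns → May.
So row 12 is (GH7, May, -13.3); avg_temp_c = -13.3.

-13.3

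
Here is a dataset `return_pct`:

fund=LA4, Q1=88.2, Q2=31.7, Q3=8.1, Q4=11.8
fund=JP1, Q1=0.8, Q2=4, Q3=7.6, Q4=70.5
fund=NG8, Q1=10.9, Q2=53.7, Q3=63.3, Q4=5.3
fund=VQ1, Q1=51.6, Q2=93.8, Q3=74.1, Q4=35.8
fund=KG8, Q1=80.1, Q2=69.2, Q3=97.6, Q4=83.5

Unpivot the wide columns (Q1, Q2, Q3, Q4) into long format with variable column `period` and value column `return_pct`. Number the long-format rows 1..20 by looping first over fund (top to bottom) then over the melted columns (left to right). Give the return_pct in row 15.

74.1

20 rows total (5 × 4). Row 15: index ⌊(15-1)/4⌋ = 3 into fund → VQ1; (15-1) mod 4 = 2 into the melted columns → Q3.
So row 15 is (VQ1, Q3, 74.1); return_pct = 74.1.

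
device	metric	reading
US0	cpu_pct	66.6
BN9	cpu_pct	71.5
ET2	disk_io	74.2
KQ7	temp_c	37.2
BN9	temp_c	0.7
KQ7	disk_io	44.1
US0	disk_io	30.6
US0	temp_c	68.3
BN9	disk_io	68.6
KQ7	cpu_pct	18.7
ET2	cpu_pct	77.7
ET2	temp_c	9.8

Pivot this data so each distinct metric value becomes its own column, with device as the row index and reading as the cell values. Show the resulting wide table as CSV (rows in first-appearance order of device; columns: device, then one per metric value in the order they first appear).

device,cpu_pct,disk_io,temp_c
US0,66.6,30.6,68.3
BN9,71.5,68.6,0.7
ET2,77.7,74.2,9.8
KQ7,18.7,44.1,37.2

Columns: device plus the 3 distinct metric values (cpu_pct, disk_io, temp_c).
For example, row US0 column cpu_pct takes reading=66.6 from the long row (US0, cpu_pct).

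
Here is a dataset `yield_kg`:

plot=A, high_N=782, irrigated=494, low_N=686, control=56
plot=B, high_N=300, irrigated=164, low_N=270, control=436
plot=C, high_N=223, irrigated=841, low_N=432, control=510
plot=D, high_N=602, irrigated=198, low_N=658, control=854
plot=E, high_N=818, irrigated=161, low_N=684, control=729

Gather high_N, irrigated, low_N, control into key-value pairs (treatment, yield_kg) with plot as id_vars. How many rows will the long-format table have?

5 plot values × 4 melted columns = 20 rows.

20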